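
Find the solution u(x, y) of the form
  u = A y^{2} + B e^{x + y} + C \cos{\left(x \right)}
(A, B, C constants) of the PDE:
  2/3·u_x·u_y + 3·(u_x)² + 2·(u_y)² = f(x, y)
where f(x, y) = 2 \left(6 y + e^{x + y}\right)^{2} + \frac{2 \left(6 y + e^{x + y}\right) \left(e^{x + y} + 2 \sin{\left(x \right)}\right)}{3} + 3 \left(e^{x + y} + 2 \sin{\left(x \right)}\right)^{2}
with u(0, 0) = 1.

Substitute the ansatz u = A y^{2} + B e^{x + y} + C \cos{\left(x \right)} into the left-hand side.
Derivatives of the ansatz:
  u_x = B e^{x} e^{y} - C \sin{\left(x \right)}
  u_y = 2 A y + B e^{x} e^{y}
Term by term:
  2/3·u_x·u_y = \frac{4 A B y e^{x} e^{y}}{3} - \frac{4 A C y \sin{\left(x \right)}}{3} + \frac{2 B^{2} e^{2 x} e^{2 y}}{3} - \frac{2 B C e^{x} e^{y} \sin{\left(x \right)}}{3}
  3·(u_x)² = 3 B^{2} e^{2 x} e^{2 y} - 6 B C e^{x} e^{y} \sin{\left(x \right)} + 3 C^{2} \sin^{2}{\left(x \right)}
  2·(u_y)² = 8 A^{2} y^{2} + 8 A B y e^{x} e^{y} + 2 B^{2} e^{2 x} e^{2 y}
So the left-hand side equals
  8 A^{2} y^{2} + \frac{28 A B y e^{x} e^{y}}{3} - \frac{4 A C y \sin{\left(x \right)}}{3} + \frac{17 B^{2} e^{2 x} e^{2 y}}{3} - \frac{20 B C e^{x} e^{y} \sin{\left(x \right)}}{3} + 3 C^{2} \sin^{2}{\left(x \right)}
This must equal f(x, y) identically; expanded, f = 72 y^{2} + 28 y e^{x} e^{y} + 8 y \sin{\left(x \right)} + \frac{17 e^{2 x} e^{2 y}}{3} + \frac{40 e^{x} e^{y} \sin{\left(x \right)}}{3} + 12 \sin^{2}{\left(x \right)}.
Matching coefficients of the independent functions:
  [y^{2}]:  8 A^{2} = 72
  [y \sin{\left(x \right)}]:  - \frac{4 A C}{3} = 8
  [e^{2 x} e^{2 y}]:  \frac{17 B^{2}}{3} = \frac{17}{3}
  [y e^{x} e^{y}]:  \frac{28 A B}{3} = 28
  [e^{x} e^{y} \sin{\left(x \right)}]:  - \frac{20 B C}{3} = \frac{40}{3}
  [\sin^{2}{\left(x \right)}]:  3 C^{2} = 12
These equations allow (A, B, C) = (-3, -1, 2) or (3, 1, -2).
Impose the point condition(s):
  u(0, 0) = 1  ⟹  B + C = 1
Only A = -3, B = -1, C = 2 satisfies everything.
Hence u(x, y) = - 3 y^{2} - e^{x + y} + 2 \cos{\left(x \right)}.

Answer: u(x, y) = - 3 y^{2} - e^{x + y} + 2 \cos{\left(x \right)}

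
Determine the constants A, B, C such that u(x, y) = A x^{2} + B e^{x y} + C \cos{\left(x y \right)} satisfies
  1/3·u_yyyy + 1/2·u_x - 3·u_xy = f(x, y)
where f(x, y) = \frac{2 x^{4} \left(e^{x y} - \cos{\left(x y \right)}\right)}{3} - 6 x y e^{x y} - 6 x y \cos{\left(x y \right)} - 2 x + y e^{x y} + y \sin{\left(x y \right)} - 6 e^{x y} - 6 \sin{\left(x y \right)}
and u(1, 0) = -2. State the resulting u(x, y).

Substitute the ansatz u = A x^{2} + B e^{x y} + C \cos{\left(x y \right)} into the left-hand side.
Derivatives of the ansatz:
  u_yyyy = B x^{4} e^{x y} + C x^{4} \cos{\left(x y \right)}
  u_x = 2 A x + B y e^{x y} - C y \sin{\left(x y \right)}
  u_xy = B x y e^{x y} + B e^{x y} - C x y \cos{\left(x y \right)} - C \sin{\left(x y \right)}
Term by term:
  1/3·u_yyyy = \frac{B x^{4} e^{x y}}{3} + \frac{C x^{4} \cos{\left(x y \right)}}{3}
  1/2·u_x = A x + \frac{B y e^{x y}}{2} - \frac{C y \sin{\left(x y \right)}}{2}
  -3·u_xy = - 3 B x y e^{x y} - 3 B e^{x y} + 3 C x y \cos{\left(x y \right)} + 3 C \sin{\left(x y \right)}
So the left-hand side equals
  A x + \frac{B x^{4} e^{x y}}{3} - 3 B x y e^{x y} + \frac{B y e^{x y}}{2} - 3 B e^{x y} + \frac{C x^{4} \cos{\left(x y \right)}}{3} + 3 C x y \cos{\left(x y \right)} - \frac{C y \sin{\left(x y \right)}}{2} + 3 C \sin{\left(x y \right)}
This must equal f(x, y) identically; expanded, f = \frac{2 x^{4} e^{x y}}{3} - \frac{2 x^{4} \cos{\left(x y \right)}}{3} - 6 x y e^{x y} - 6 x y \cos{\left(x y \right)} - 2 x + y e^{x y} + y \sin{\left(x y \right)} - 6 e^{x y} - 6 \sin{\left(x y \right)}.
Matching coefficients of the independent functions:
  [x]:  A = -2
  [x^{4} e^{x y}]:  \frac{B}{3} = \frac{2}{3}
  [x^{4} \cos{\left(x y \right)}]:  \frac{C}{3} = - \frac{2}{3}
  [y e^{x y}]:  \frac{B}{2} = 1
  [y \sin{\left(x y \right)}]:  - \frac{C}{2} = 1
  [x y e^{x y}, e^{x y}]:  - 3 B = -6
  [x y \cos{\left(x y \right)}, \sin{\left(x y \right)}]:  3 C = -6
Solving: A = -2, B = 2, C = -2.
Check against the point condition:
  u(1, 0) = -2  ⟹  A + B + C = -2  ✓
Hence u(x, y) = - 2 x^{2} + 2 e^{x y} - 2 \cos{\left(x y \right)}.

Answer: u(x, y) = - 2 x^{2} + 2 e^{x y} - 2 \cos{\left(x y \right)}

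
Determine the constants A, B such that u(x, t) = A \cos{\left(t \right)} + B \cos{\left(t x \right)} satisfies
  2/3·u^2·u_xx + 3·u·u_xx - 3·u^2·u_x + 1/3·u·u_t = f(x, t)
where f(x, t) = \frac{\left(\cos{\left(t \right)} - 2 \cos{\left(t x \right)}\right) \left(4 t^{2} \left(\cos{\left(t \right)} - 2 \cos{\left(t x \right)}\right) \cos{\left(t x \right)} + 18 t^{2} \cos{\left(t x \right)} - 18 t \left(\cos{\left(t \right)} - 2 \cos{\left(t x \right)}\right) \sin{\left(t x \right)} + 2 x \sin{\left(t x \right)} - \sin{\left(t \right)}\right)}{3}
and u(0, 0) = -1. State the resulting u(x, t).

Answer: u(x, t) = \cos{\left(t \right)} - 2 \cos{\left(t x \right)}

Derivation:
Substitute the ansatz u = A \cos{\left(t \right)} + B \cos{\left(t x \right)} into the left-hand side.
Derivatives of the ansatz:
  u_xx = - B t^{2} \cos{\left(t x \right)}
  u_x = - B t \sin{\left(t x \right)}
  u_t = - A \sin{\left(t \right)} - B x \sin{\left(t x \right)}
Term by term:
  2/3·u^2·u_xx = - \frac{2 A^{2} B t^{2} \cos^{2}{\left(t \right)} \cos{\left(t x \right)}}{3} - \frac{4 A B^{2} t^{2} \cos{\left(t \right)} \cos^{2}{\left(t x \right)}}{3} - \frac{2 B^{3} t^{2} \cos^{3}{\left(t x \right)}}{3}
  3·u·u_xx = - 3 A B t^{2} \cos{\left(t \right)} \cos{\left(t x \right)} - 3 B^{2} t^{2} \cos^{2}{\left(t x \right)}
  -3·u^2·u_x = 3 A^{2} B t \sin{\left(t x \right)} \cos^{2}{\left(t \right)} + 6 A B^{2} t \sin{\left(t x \right)} \cos{\left(t \right)} \cos{\left(t x \right)} + 3 B^{3} t \sin{\left(t x \right)} \cos^{2}{\left(t x \right)}
  1/3·u·u_t = - \frac{A^{2} \sin{\left(t \right)} \cos{\left(t \right)}}{3} - \frac{A B x \sin{\left(t x \right)} \cos{\left(t \right)}}{3} - \frac{A B \sin{\left(t \right)} \cos{\left(t x \right)}}{3} - \frac{B^{2} x \sin{\left(t x \right)} \cos{\left(t x \right)}}{3}
So the left-hand side equals
  - \frac{2 A^{2} B t^{2} \cos^{2}{\left(t \right)} \cos{\left(t x \right)}}{3} + 3 A^{2} B t \sin{\left(t x \right)} \cos^{2}{\left(t \right)} - \frac{A^{2} \sin{\left(t \right)} \cos{\left(t \right)}}{3} - \frac{4 A B^{2} t^{2} \cos{\left(t \right)} \cos^{2}{\left(t x \right)}}{3} + 6 A B^{2} t \sin{\left(t x \right)} \cos{\left(t \right)} \cos{\left(t x \right)} - 3 A B t^{2} \cos{\left(t \right)} \cos{\left(t x \right)} - \frac{A B x \sin{\left(t x \right)} \cos{\left(t \right)}}{3} - \frac{A B \sin{\left(t \right)} \cos{\left(t x \right)}}{3} - \frac{2 B^{3} t^{2} \cos^{3}{\left(t x \right)}}{3} + 3 B^{3} t \sin{\left(t x \right)} \cos^{2}{\left(t x \right)} - 3 B^{2} t^{2} \cos^{2}{\left(t x \right)} - \frac{B^{2} x \sin{\left(t x \right)} \cos{\left(t x \right)}}{3}
This must equal f(x, t) identically; expanded, f = \frac{4 t^{2} \cos^{2}{\left(t \right)} \cos{\left(t x \right)}}{3} - \frac{16 t^{2} \cos{\left(t \right)} \cos^{2}{\left(t x \right)}}{3} + 6 t^{2} \cos{\left(t \right)} \cos{\left(t x \right)} + \frac{16 t^{2} \cos^{3}{\left(t x \right)}}{3} - 12 t^{2} \cos^{2}{\left(t x \right)} - 6 t \sin{\left(t x \right)} \cos^{2}{\left(t \right)} + 24 t \sin{\left(t x \right)} \cos{\left(t \right)} \cos{\left(t x \right)} - 24 t \sin{\left(t x \right)} \cos^{2}{\left(t x \right)} + \frac{2 x \sin{\left(t x \right)} \cos{\left(t \right)}}{3} - \frac{4 x \sin{\left(t x \right)} \cos{\left(t x \right)}}{3} - \frac{\sin{\left(t \right)} \cos{\left(t \right)}}{3} + \frac{2 \sin{\left(t \right)} \cos{\left(t x \right)}}{3}.
Matching coefficients of the independent functions:
  [t^{2} \cos^{2}{\left(t x \right)}]:  - 3 B^{2} = -12
  [t^{2} \cos^{3}{\left(t x \right)}]:  - \frac{2 B^{3}}{3} = \frac{16}{3}
  [\sin{\left(t \right)} \cos{\left(t \right)}]:  - \frac{A^{2}}{3} = - \frac{1}{3}
  [\sin{\left(t \right)} \cos{\left(t x \right)}, x \sin{\left(t x \right)} \cos{\left(t \right)}]:  - \frac{A B}{3} = \frac{2}{3}
  [t \sin{\left(t x \right)} \cos^{2}{\left(t \right)}]:  3 A^{2} B = -6
  [t \sin{\left(t x \right)} \cos^{2}{\left(t x \right)}]:  3 B^{3} = -24
  [t^{2} \cos{\left(t \right)} \cos{\left(t x \right)}]:  - 3 A B = 6
  [t^{2} \cos{\left(t \right)} \cos^{2}{\left(t x \right)}]:  - \frac{4 A B^{2}}{3} = - \frac{16}{3}
  [t^{2} \cos^{2}{\left(t \right)} \cos{\left(t x \right)}]:  - \frac{2 A^{2} B}{3} = \frac{4}{3}
  [x \sin{\left(t x \right)} \cos{\left(t x \right)}]:  - \frac{B^{2}}{3} = - \frac{4}{3}
  [t \sin{\left(t x \right)} \cos{\left(t \right)} \cos{\left(t x \right)}]:  6 A B^{2} = 24
Solving: A = 1, B = -2.
Check against the point condition:
  u(0, 0) = -1  ⟹  A + B = -1  ✓
Hence u(x, t) = \cos{\left(t \right)} - 2 \cos{\left(t x \right)}.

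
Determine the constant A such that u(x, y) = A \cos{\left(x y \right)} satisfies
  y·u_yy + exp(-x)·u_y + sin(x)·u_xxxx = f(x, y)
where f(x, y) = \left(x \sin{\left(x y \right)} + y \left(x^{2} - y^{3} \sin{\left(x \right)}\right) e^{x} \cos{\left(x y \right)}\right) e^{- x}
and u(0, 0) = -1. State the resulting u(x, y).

Substitute the ansatz u = A \cos{\left(x y \right)} into the left-hand side.
Derivatives of the ansatz:
  u_yy = - A x^{2} \cos{\left(x y \right)}
  u_y = - A x \sin{\left(x y \right)}
  u_xxxx = A y^{4} \cos{\left(x y \right)}
Term by term:
  y·u_yy = - A x^{2} y \cos{\left(x y \right)}
  exp(-x)·u_y = - A x e^{- x} \sin{\left(x y \right)}
  sin(x)·u_xxxx = A y^{4} \sin{\left(x \right)} \cos{\left(x y \right)}
So the left-hand side equals
  - A x^{2} y \cos{\left(x y \right)} - A x e^{- x} \sin{\left(x y \right)} + A y^{4} \sin{\left(x \right)} \cos{\left(x y \right)}
This must equal f(x, y) identically; expanded, f = x^{2} y \cos{\left(x y \right)} + x e^{- x} \sin{\left(x y \right)} - y^{4} \sin{\left(x \right)} \cos{\left(x y \right)}.
Matching coefficients of the independent functions:
  [x e^{- x} \sin{\left(x y \right)}, x^{2} y \cos{\left(x y \right)}]:  - A = 1
  [y^{4} \sin{\left(x \right)} \cos{\left(x y \right)}]:  A = -1
Solving: A = -1.
Check against the point condition:
  u(0, 0) = -1  ⟹  A = -1  ✓
Hence u(x, y) = - \cos{\left(x y \right)}.

Answer: u(x, y) = - \cos{\left(x y \right)}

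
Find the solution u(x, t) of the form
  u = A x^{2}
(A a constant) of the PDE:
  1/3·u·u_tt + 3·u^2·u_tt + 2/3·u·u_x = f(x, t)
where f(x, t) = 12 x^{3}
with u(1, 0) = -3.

Substitute the ansatz u = A x^{2} into the left-hand side.
Derivatives of the ansatz:
  u_tt = 0
  u_x = 2 A x
Term by term:
  1/3·u·u_tt = 0
  3·u^2·u_tt = 0
  2/3·u·u_x = \frac{4 A^{2} x^{3}}{3}
So the left-hand side equals
  \frac{4 A^{2} x^{3}}{3}
This must equal f(x, t) = 12 x^{3} identically.
Matching coefficients of the independent functions:
  [x^{3}]:  \frac{4 A^{2}}{3} = 12
These equations allow (A) = (-3) or (3).
Impose the point condition(s):
  u(1, 0) = -3  ⟹  A = -3
Only A = -3 satisfies everything.
Hence u(x, t) = - 3 x^{2}.

Answer: u(x, t) = - 3 x^{2}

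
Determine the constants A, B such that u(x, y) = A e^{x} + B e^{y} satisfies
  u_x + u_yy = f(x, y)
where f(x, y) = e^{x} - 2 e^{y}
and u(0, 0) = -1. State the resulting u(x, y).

Answer: u(x, y) = e^{x} - 2 e^{y}

Derivation:
Substitute the ansatz u = A e^{x} + B e^{y} into the left-hand side.
Derivatives of the ansatz:
  u_x = A e^{x}
  u_yy = B e^{y}
Term by term:
  u_x = A e^{x}
  u_yy = B e^{y}
So the left-hand side equals
  A e^{x} + B e^{y}
This must equal f(x, y) = e^{x} - 2 e^{y} identically.
Matching coefficients of the independent functions:
  [e^{x}]:  A = 1
  [e^{y}]:  B = -2
Solving: A = 1, B = -2.
Check against the point condition:
  u(0, 0) = -1  ⟹  A + B = -1  ✓
Hence u(x, y) = e^{x} - 2 e^{y}.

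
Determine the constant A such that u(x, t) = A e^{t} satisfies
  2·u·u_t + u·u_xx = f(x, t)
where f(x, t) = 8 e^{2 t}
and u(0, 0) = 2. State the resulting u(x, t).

Substitute the ansatz u = A e^{t} into the left-hand side.
Derivatives of the ansatz:
  u_t = A e^{t}
  u_xx = 0
Term by term:
  2·u·u_t = 2 A^{2} e^{2 t}
  u·u_xx = 0
So the left-hand side equals
  2 A^{2} e^{2 t}
This must equal f(x, t) = 8 e^{2 t} identically.
Matching coefficients of the independent functions:
  [e^{2 t}]:  2 A^{2} = 8
These equations allow (A) = (-2) or (2).
Impose the point condition(s):
  u(0, 0) = 2  ⟹  A = 2
Only A = 2 satisfies everything.
Hence u(x, t) = 2 e^{t}.

Answer: u(x, t) = 2 e^{t}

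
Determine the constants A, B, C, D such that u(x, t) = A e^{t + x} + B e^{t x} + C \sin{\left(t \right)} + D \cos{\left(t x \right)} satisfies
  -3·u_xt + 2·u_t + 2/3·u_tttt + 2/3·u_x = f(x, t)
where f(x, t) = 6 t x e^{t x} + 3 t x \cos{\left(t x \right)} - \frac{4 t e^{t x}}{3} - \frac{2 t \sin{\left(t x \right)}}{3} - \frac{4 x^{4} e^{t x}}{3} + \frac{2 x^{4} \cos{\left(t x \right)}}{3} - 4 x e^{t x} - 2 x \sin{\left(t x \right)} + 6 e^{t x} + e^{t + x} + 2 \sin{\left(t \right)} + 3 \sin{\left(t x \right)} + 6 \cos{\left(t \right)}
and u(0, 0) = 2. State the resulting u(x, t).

Substitute the ansatz u = A e^{t + x} + B e^{t x} + C \sin{\left(t \right)} + D \cos{\left(t x \right)} into the left-hand side.
Derivatives of the ansatz:
  u_xt = A e^{t} e^{x} + B t x e^{t x} + B e^{t x} - D t x \cos{\left(t x \right)} - D \sin{\left(t x \right)}
  u_t = A e^{t} e^{x} + B x e^{t x} + C \cos{\left(t \right)} - D x \sin{\left(t x \right)}
  u_tttt = A e^{t} e^{x} + B x^{4} e^{t x} + C \sin{\left(t \right)} + D x^{4} \cos{\left(t x \right)}
  u_x = A e^{t} e^{x} + B t e^{t x} - D t \sin{\left(t x \right)}
Term by term:
  -3·u_xt = - 3 A e^{t} e^{x} - 3 B t x e^{t x} - 3 B e^{t x} + 3 D t x \cos{\left(t x \right)} + 3 D \sin{\left(t x \right)}
  2·u_t = 2 A e^{t} e^{x} + 2 B x e^{t x} + 2 C \cos{\left(t \right)} - 2 D x \sin{\left(t x \right)}
  2/3·u_tttt = \frac{2 A e^{t} e^{x}}{3} + \frac{2 B x^{4} e^{t x}}{3} + \frac{2 C \sin{\left(t \right)}}{3} + \frac{2 D x^{4} \cos{\left(t x \right)}}{3}
  2/3·u_x = \frac{2 A e^{t} e^{x}}{3} + \frac{2 B t e^{t x}}{3} - \frac{2 D t \sin{\left(t x \right)}}{3}
So the left-hand side equals
  \frac{A e^{t} e^{x}}{3} - 3 B t x e^{t x} + \frac{2 B t e^{t x}}{3} + \frac{2 B x^{4} e^{t x}}{3} + 2 B x e^{t x} - 3 B e^{t x} + \frac{2 C \sin{\left(t \right)}}{3} + 2 C \cos{\left(t \right)} + 3 D t x \cos{\left(t x \right)} - \frac{2 D t \sin{\left(t x \right)}}{3} + \frac{2 D x^{4} \cos{\left(t x \right)}}{3} - 2 D x \sin{\left(t x \right)} + 3 D \sin{\left(t x \right)}
This must equal f(x, t) identically; expanded, f = 6 t x e^{t x} + 3 t x \cos{\left(t x \right)} - \frac{4 t e^{t x}}{3} - \frac{2 t \sin{\left(t x \right)}}{3} - \frac{4 x^{4} e^{t x}}{3} + \frac{2 x^{4} \cos{\left(t x \right)}}{3} - 4 x e^{t x} - 2 x \sin{\left(t x \right)} + e^{t} e^{x} + 6 e^{t x} + 2 \sin{\left(t \right)} + 3 \sin{\left(t x \right)} + 6 \cos{\left(t \right)}.
Matching coefficients of the independent functions:
  [t e^{t x}, x^{4} e^{t x}]:  \frac{2 B}{3} = - \frac{4}{3}
  [t \sin{\left(t x \right)}]:  - \frac{2 D}{3} = - \frac{2}{3}
  [x e^{t x}]:  2 B = -4
  [x \sin{\left(t x \right)}]:  - 2 D = -2
  [x^{4} \cos{\left(t x \right)}]:  \frac{2 D}{3} = \frac{2}{3}
  [e^{t} e^{x}]:  \frac{A}{3} = 1
  [t x e^{t x}, e^{t x}]:  - 3 B = 6
  [t x \cos{\left(t x \right)}, \sin{\left(t x \right)}]:  3 D = 3
  [\sin{\left(t \right)}]:  \frac{2 C}{3} = 2
  [\cos{\left(t \right)}]:  2 C = 6
Solving: A = 3, B = -2, C = 3, D = 1.
Check against the point condition:
  u(0, 0) = 2  ⟹  A + B + D = 2  ✓
Hence u(x, t) = - 2 e^{t x} + 3 e^{t + x} + 3 \sin{\left(t \right)} + \cos{\left(t x \right)}.

Answer: u(x, t) = - 2 e^{t x} + 3 e^{t + x} + 3 \sin{\left(t \right)} + \cos{\left(t x \right)}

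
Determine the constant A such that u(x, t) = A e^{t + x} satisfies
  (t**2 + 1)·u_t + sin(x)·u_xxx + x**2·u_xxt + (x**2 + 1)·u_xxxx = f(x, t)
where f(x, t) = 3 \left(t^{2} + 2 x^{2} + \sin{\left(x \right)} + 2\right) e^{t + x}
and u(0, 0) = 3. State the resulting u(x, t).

Answer: u(x, t) = 3 e^{t + x}

Derivation:
Substitute the ansatz u = A e^{t + x} into the left-hand side.
Derivatives of the ansatz:
  u_t = A e^{t} e^{x}
  u_xxx = A e^{t} e^{x}
  u_xxt = A e^{t} e^{x}
  u_xxxx = A e^{t} e^{x}
Term by term:
  (t**2 + 1)·u_t = A t^{2} e^{t} e^{x} + A e^{t} e^{x}
  sin(x)·u_xxx = A e^{t} e^{x} \sin{\left(x \right)}
  x**2·u_xxt = A x^{2} e^{t} e^{x}
  (x**2 + 1)·u_xxxx = A x^{2} e^{t} e^{x} + A e^{t} e^{x}
So the left-hand side equals
  A t^{2} e^{t} e^{x} + 2 A x^{2} e^{t} e^{x} + A e^{t} e^{x} \sin{\left(x \right)} + 2 A e^{t} e^{x}
This must equal f(x, t) identically; expanded, f = 3 t^{2} e^{t} e^{x} + 6 x^{2} e^{t} e^{x} + 3 e^{t} e^{x} \sin{\left(x \right)} + 6 e^{t} e^{x}.
Matching coefficients of the independent functions:
  [e^{t} e^{x}, x^{2} e^{t} e^{x}]:  2 A = 6
  [t^{2} e^{t} e^{x}, e^{t} e^{x} \sin{\left(x \right)}]:  A = 3
Solving: A = 3.
Check against the point condition:
  u(0, 0) = 3  ⟹  A = 3  ✓
Hence u(x, t) = 3 e^{t + x}.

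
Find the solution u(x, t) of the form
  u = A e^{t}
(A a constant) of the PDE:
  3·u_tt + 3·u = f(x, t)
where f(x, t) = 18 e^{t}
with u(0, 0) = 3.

Substitute the ansatz u = A e^{t} into the left-hand side.
Derivatives of the ansatz:
  u_tt = A e^{t}
Term by term:
  3·u_tt = 3 A e^{t}
  3·u = 3 A e^{t}
So the left-hand side equals
  6 A e^{t}
This must equal f(x, t) = 18 e^{t} identically.
Matching coefficients of the independent functions:
  [e^{t}]:  6 A = 18
Solving: A = 3.
Check against the point condition:
  u(0, 0) = 3  ⟹  A = 3  ✓
Hence u(x, t) = 3 e^{t}.

Answer: u(x, t) = 3 e^{t}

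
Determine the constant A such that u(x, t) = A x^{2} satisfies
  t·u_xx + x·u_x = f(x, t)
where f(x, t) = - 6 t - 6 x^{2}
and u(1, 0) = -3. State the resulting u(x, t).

Substitute the ansatz u = A x^{2} into the left-hand side.
Derivatives of the ansatz:
  u_xx = 2 A
  u_x = 2 A x
Term by term:
  t·u_xx = 2 A t
  x·u_x = 2 A x^{2}
So the left-hand side equals
  2 A t + 2 A x^{2}
This must equal f(x, t) = - 6 t - 6 x^{2} identically.
Matching coefficients of the independent functions:
  [t, x^{2}]:  2 A = -6
Solving: A = -3.
Check against the point condition:
  u(1, 0) = -3  ⟹  A = -3  ✓
Hence u(x, t) = - 3 x^{2}.

Answer: u(x, t) = - 3 x^{2}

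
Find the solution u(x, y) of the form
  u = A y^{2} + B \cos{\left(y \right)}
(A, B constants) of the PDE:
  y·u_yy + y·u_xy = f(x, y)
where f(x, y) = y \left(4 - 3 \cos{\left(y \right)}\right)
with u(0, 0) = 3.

Substitute the ansatz u = A y^{2} + B \cos{\left(y \right)} into the left-hand side.
Derivatives of the ansatz:
  u_yy = 2 A - B \cos{\left(y \right)}
  u_xy = 0
Term by term:
  y·u_yy = 2 A y - B y \cos{\left(y \right)}
  y·u_xy = 0
So the left-hand side equals
  2 A y - B y \cos{\left(y \right)}
This must equal f(x, y) identically; expanded, f = - 3 y \cos{\left(y \right)} + 4 y.
Matching coefficients of the independent functions:
  [y]:  2 A = 4
  [y \cos{\left(y \right)}]:  - B = -3
Solving: A = 2, B = 3.
Check against the point condition:
  u(0, 0) = 3  ⟹  B = 3  ✓
Hence u(x, y) = 2 y^{2} + 3 \cos{\left(y \right)}.

Answer: u(x, y) = 2 y^{2} + 3 \cos{\left(y \right)}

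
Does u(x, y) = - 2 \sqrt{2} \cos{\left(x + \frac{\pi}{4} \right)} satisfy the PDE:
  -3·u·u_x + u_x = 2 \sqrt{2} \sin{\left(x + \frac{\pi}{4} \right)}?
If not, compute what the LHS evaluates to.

Answer: No, the LHS evaluates to 2 \sqrt{2} \sin{\left(x + \frac{\pi}{4} \right)} + 12 \cos{\left(2 x \right)}

Derivation:
Evaluate each term of the left-hand side for u = - 2 \sqrt{2} \cos{\left(x + \frac{\pi}{4} \right)}.
Derivatives:
  u_x = 2 \sqrt{2} \sin{\left(x + \frac{\pi}{4} \right)}
Terms:
  -3·u·u_x = 12 \cos{\left(2 x \right)}
  u_x = 2 \sqrt{2} \sin{\left(x + \frac{\pi}{4} \right)}
Sum: LHS = 2 \sqrt{2} \sin{\left(x + \frac{\pi}{4} \right)} + 12 \cos{\left(2 x \right)}
Given right-hand side: 2 \sqrt{2} \sin{\left(x + \frac{\pi}{4} \right)}. Difference LHS − RHS = 12 \cos{\left(2 x \right)} ≠ 0, so u is not a solution.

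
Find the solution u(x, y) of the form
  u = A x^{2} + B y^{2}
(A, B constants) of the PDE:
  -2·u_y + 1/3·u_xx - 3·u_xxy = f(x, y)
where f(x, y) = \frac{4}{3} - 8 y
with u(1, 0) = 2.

Substitute the ansatz u = A x^{2} + B y^{2} into the left-hand side.
Derivatives of the ansatz:
  u_y = 2 B y
  u_xx = 2 A
  u_xxy = 0
Term by term:
  -2·u_y = - 4 B y
  1/3·u_xx = \frac{2 A}{3}
  -3·u_xxy = 0
So the left-hand side equals
  \frac{2 A}{3} - 4 B y
This must equal f(x, y) = \frac{4}{3} - 8 y identically.
Matching coefficients of the independent functions:
  [constant term]:  \frac{2 A}{3} = \frac{4}{3}
  [y]:  - 4 B = -8
Solving: A = 2, B = 2.
Check against the point condition:
  u(1, 0) = 2  ⟹  A = 2  ✓
Hence u(x, y) = 2 x^{2} + 2 y^{2}.

Answer: u(x, y) = 2 x^{2} + 2 y^{2}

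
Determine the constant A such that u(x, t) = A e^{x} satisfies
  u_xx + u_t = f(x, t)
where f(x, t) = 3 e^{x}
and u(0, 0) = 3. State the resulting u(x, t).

Substitute the ansatz u = A e^{x} into the left-hand side.
Derivatives of the ansatz:
  u_xx = A e^{x}
  u_t = 0
Term by term:
  u_xx = A e^{x}
  u_t = 0
So the left-hand side equals
  A e^{x}
This must equal f(x, t) = 3 e^{x} identically.
Matching coefficients of the independent functions:
  [e^{x}]:  A = 3
Solving: A = 3.
Check against the point condition:
  u(0, 0) = 3  ⟹  A = 3  ✓
Hence u(x, t) = 3 e^{x}.

Answer: u(x, t) = 3 e^{x}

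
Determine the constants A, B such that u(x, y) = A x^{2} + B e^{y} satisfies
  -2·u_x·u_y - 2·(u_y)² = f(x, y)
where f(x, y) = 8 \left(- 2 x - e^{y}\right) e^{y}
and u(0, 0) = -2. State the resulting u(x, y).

Substitute the ansatz u = A x^{2} + B e^{y} into the left-hand side.
Derivatives of the ansatz:
  u_x = 2 A x
  u_y = B e^{y}
Term by term:
  -2·u_x·u_y = - 4 A B x e^{y}
  -2·(u_y)² = - 2 B^{2} e^{2 y}
So the left-hand side equals
  - 4 A B x e^{y} - 2 B^{2} e^{2 y}
This must equal f(x, y) identically; expanded, f = - 16 x e^{y} - 8 e^{2 y}.
Matching coefficients of the independent functions:
  [x e^{y}]:  - 4 A B = -16
  [e^{2 y}]:  - 2 B^{2} = -8
These equations allow (A, B) = (-2, -2) or (2, 2).
Impose the point condition(s):
  u(0, 0) = -2  ⟹  B = -2
Only A = -2, B = -2 satisfies everything.
Hence u(x, y) = - 2 x^{2} - 2 e^{y}.

Answer: u(x, y) = - 2 x^{2} - 2 e^{y}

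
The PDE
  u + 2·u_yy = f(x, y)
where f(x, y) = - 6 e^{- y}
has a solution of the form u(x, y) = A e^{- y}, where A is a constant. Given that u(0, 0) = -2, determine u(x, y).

Substitute the ansatz u = A e^{- y} into the left-hand side.
Derivatives of the ansatz:
  u_yy = A e^{- y}
Term by term:
  u = A e^{- y}
  2·u_yy = 2 A e^{- y}
So the left-hand side equals
  3 A e^{- y}
This must equal f(x, y) = - 6 e^{- y} identically.
Matching coefficients of the independent functions:
  [e^{- y}]:  3 A = -6
Solving: A = -2.
Check against the point condition:
  u(0, 0) = -2  ⟹  A = -2  ✓
Hence u(x, y) = - 2 e^{- y}.

Answer: u(x, y) = - 2 e^{- y}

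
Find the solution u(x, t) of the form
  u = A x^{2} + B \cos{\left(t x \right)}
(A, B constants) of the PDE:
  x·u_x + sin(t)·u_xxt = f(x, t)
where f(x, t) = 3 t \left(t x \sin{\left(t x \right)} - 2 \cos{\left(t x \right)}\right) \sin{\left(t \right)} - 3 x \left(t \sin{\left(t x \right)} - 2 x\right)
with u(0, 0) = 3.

Answer: u(x, t) = 3 x^{2} + 3 \cos{\left(t x \right)}

Derivation:
Substitute the ansatz u = A x^{2} + B \cos{\left(t x \right)} into the left-hand side.
Derivatives of the ansatz:
  u_x = 2 A x - B t \sin{\left(t x \right)}
  u_xxt = B t^{2} x \sin{\left(t x \right)} - 2 B t \cos{\left(t x \right)}
Term by term:
  x·u_x = 2 A x^{2} - B t x \sin{\left(t x \right)}
  sin(t)·u_xxt = B t^{2} x \sin{\left(t \right)} \sin{\left(t x \right)} - 2 B t \sin{\left(t \right)} \cos{\left(t x \right)}
So the left-hand side equals
  2 A x^{2} + B t^{2} x \sin{\left(t \right)} \sin{\left(t x \right)} - B t x \sin{\left(t x \right)} - 2 B t \sin{\left(t \right)} \cos{\left(t x \right)}
This must equal f(x, t) identically; expanded, f = 3 t^{2} x \sin{\left(t \right)} \sin{\left(t x \right)} - 3 t x \sin{\left(t x \right)} - 6 t \sin{\left(t \right)} \cos{\left(t x \right)} + 6 x^{2}.
Matching coefficients of the independent functions:
  [x^{2}]:  2 A = 6
  [t x \sin{\left(t x \right)}]:  - B = -3
  [t \sin{\left(t \right)} \cos{\left(t x \right)}]:  - 2 B = -6
  [t^{2} x \sin{\left(t \right)} \sin{\left(t x \right)}]:  B = 3
Solving: A = 3, B = 3.
Check against the point condition:
  u(0, 0) = 3  ⟹  B = 3  ✓
Hence u(x, t) = 3 x^{2} + 3 \cos{\left(t x \right)}.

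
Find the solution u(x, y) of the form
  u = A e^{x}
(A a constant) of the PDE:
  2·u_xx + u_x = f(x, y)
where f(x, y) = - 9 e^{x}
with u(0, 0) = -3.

Substitute the ansatz u = A e^{x} into the left-hand side.
Derivatives of the ansatz:
  u_xx = A e^{x}
  u_x = A e^{x}
Term by term:
  2·u_xx = 2 A e^{x}
  u_x = A e^{x}
So the left-hand side equals
  3 A e^{x}
This must equal f(x, y) = - 9 e^{x} identically.
Matching coefficients of the independent functions:
  [e^{x}]:  3 A = -9
Solving: A = -3.
Check against the point condition:
  u(0, 0) = -3  ⟹  A = -3  ✓
Hence u(x, y) = - 3 e^{x}.

Answer: u(x, y) = - 3 e^{x}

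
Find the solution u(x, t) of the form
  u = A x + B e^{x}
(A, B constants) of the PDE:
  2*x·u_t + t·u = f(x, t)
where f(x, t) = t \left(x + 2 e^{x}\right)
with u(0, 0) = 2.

Substitute the ansatz u = A x + B e^{x} into the left-hand side.
Derivatives of the ansatz:
  u_t = 0
Term by term:
  2*x·u_t = 0
  t·u = A t x + B t e^{x}
So the left-hand side equals
  A t x + B t e^{x}
This must equal f(x, t) = t \left(x + 2 e^{x}\right) identically.
Matching coefficients of the independent functions:
  [t x]:  A = 1
  [t e^{x}]:  B = 2
Solving: A = 1, B = 2.
Check against the point condition:
  u(0, 0) = 2  ⟹  B = 2  ✓
Hence u(x, t) = x + 2 e^{x}.

Answer: u(x, t) = x + 2 e^{x}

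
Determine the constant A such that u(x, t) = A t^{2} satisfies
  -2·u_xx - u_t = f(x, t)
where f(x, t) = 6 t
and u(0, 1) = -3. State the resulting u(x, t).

Substitute the ansatz u = A t^{2} into the left-hand side.
Derivatives of the ansatz:
  u_xx = 0
  u_t = 2 A t
Term by term:
  -2·u_xx = 0
  -u_t = - 2 A t
So the left-hand side equals
  - 2 A t
This must equal f(x, t) = 6 t identically.
Matching coefficients of the independent functions:
  [t]:  - 2 A = 6
Solving: A = -3.
Check against the point condition:
  u(0, 1) = -3  ⟹  A = -3  ✓
Hence u(x, t) = - 3 t^{2}.

Answer: u(x, t) = - 3 t^{2}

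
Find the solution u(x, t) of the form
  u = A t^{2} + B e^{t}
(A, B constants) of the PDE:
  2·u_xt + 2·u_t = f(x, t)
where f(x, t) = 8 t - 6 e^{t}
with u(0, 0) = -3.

Answer: u(x, t) = 2 t^{2} - 3 e^{t}

Derivation:
Substitute the ansatz u = A t^{2} + B e^{t} into the left-hand side.
Derivatives of the ansatz:
  u_xt = 0
  u_t = 2 A t + B e^{t}
Term by term:
  2·u_xt = 0
  2·u_t = 4 A t + 2 B e^{t}
So the left-hand side equals
  4 A t + 2 B e^{t}
This must equal f(x, t) = 8 t - 6 e^{t} identically.
Matching coefficients of the independent functions:
  [t]:  4 A = 8
  [e^{t}]:  2 B = -6
Solving: A = 2, B = -3.
Check against the point condition:
  u(0, 0) = -3  ⟹  B = -3  ✓
Hence u(x, t) = 2 t^{2} - 3 e^{t}.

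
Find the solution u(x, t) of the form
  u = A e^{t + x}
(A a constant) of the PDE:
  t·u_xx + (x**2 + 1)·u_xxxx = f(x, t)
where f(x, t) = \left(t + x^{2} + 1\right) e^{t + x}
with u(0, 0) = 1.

Substitute the ansatz u = A e^{t + x} into the left-hand side.
Derivatives of the ansatz:
  u_xx = A e^{t} e^{x}
  u_xxxx = A e^{t} e^{x}
Term by term:
  t·u_xx = A t e^{t} e^{x}
  (x**2 + 1)·u_xxxx = A x^{2} e^{t} e^{x} + A e^{t} e^{x}
So the left-hand side equals
  A t e^{t} e^{x} + A x^{2} e^{t} e^{x} + A e^{t} e^{x}
This must equal f(x, t) identically; expanded, f = t e^{t} e^{x} + x^{2} e^{t} e^{x} + e^{t} e^{x}.
Matching coefficients of the independent functions:
  [e^{t} e^{x}, t e^{t} e^{x}, x^{2} e^{t} e^{x}]:  A = 1
Solving: A = 1.
Check against the point condition:
  u(0, 0) = 1  ⟹  A = 1  ✓
Hence u(x, t) = e^{t + x}.

Answer: u(x, t) = e^{t + x}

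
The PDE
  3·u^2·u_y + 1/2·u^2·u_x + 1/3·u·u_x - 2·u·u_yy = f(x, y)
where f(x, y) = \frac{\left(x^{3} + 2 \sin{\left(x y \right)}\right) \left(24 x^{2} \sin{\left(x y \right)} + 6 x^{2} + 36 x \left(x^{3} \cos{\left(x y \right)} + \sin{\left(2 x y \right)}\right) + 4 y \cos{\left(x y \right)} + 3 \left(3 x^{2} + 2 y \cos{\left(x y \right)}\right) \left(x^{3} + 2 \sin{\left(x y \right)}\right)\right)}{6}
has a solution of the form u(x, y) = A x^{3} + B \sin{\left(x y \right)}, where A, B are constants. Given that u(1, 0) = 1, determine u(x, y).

Substitute the ansatz u = A x^{3} + B \sin{\left(x y \right)} into the left-hand side.
Derivatives of the ansatz:
  u_y = B x \cos{\left(x y \right)}
  u_x = 3 A x^{2} + B y \cos{\left(x y \right)}
  u_yy = - B x^{2} \sin{\left(x y \right)}
Term by term:
  3·u^2·u_y = 3 A^{2} B x^{7} \cos{\left(x y \right)} + 6 A B^{2} x^{4} \sin{\left(x y \right)} \cos{\left(x y \right)} + 3 B^{3} x \sin^{2}{\left(x y \right)} \cos{\left(x y \right)}
  1/2·u^2·u_x = \frac{3 A^{3} x^{8}}{2} + \frac{A^{2} B x^{6} y \cos{\left(x y \right)}}{2} + 3 A^{2} B x^{5} \sin{\left(x y \right)} + A B^{2} x^{3} y \sin{\left(x y \right)} \cos{\left(x y \right)} + \frac{3 A B^{2} x^{2} \sin^{2}{\left(x y \right)}}{2} + \frac{B^{3} y \sin^{2}{\left(x y \right)} \cos{\left(x y \right)}}{2}
  1/3·u·u_x = A^{2} x^{5} + \frac{A B x^{3} y \cos{\left(x y \right)}}{3} + A B x^{2} \sin{\left(x y \right)} + \frac{B^{2} y \sin{\left(x y \right)} \cos{\left(x y \right)}}{3}
  -2·u·u_yy = 2 A B x^{5} \sin{\left(x y \right)} + 2 B^{2} x^{2} \sin^{2}{\left(x y \right)}
So the left-hand side equals
  \frac{3 A^{3} x^{8}}{2} + 3 A^{2} B x^{7} \cos{\left(x y \right)} + \frac{A^{2} B x^{6} y \cos{\left(x y \right)}}{2} + 3 A^{2} B x^{5} \sin{\left(x y \right)} + A^{2} x^{5} + 6 A B^{2} x^{4} \sin{\left(x y \right)} \cos{\left(x y \right)} + A B^{2} x^{3} y \sin{\left(x y \right)} \cos{\left(x y \right)} + \frac{3 A B^{2} x^{2} \sin^{2}{\left(x y \right)}}{2} + 2 A B x^{5} \sin{\left(x y \right)} + \frac{A B x^{3} y \cos{\left(x y \right)}}{3} + A B x^{2} \sin{\left(x y \right)} + 3 B^{3} x \sin^{2}{\left(x y \right)} \cos{\left(x y \right)} + \frac{B^{3} y \sin^{2}{\left(x y \right)} \cos{\left(x y \right)}}{2} + 2 B^{2} x^{2} \sin^{2}{\left(x y \right)} + \frac{B^{2} y \sin{\left(x y \right)} \cos{\left(x y \right)}}{3}
This must equal f(x, y) identically; expanded, f = \frac{3 x^{8}}{2} + 6 x^{7} \cos{\left(x y \right)} + x^{6} y \cos{\left(x y \right)} + 10 x^{5} \sin{\left(x y \right)} + x^{5} + 24 x^{4} \sin{\left(x y \right)} \cos{\left(x y \right)} + 4 x^{3} y \sin{\left(x y \right)} \cos{\left(x y \right)} + \frac{2 x^{3} y \cos{\left(x y \right)}}{3} + 14 x^{2} \sin^{2}{\left(x y \right)} + 2 x^{2} \sin{\left(x y \right)} + 24 x \sin^{2}{\left(x y \right)} \cos{\left(x y \right)} + 4 y \sin^{2}{\left(x y \right)} \cos{\left(x y \right)} + \frac{4 y \sin{\left(x y \right)} \cos{\left(x y \right)}}{3}.
Matching coefficients of the independent functions:
  [x^{5}]:  A^{2} = 1
  [x^{8}]:  \frac{3 A^{3}}{2} = \frac{3}{2}
  [x^{2} \sin{\left(x y \right)}]:  A B = 2
  [x^{2} \sin^{2}{\left(x y \right)}]:  \frac{3 A B^{2}}{2} + 2 B^{2} = 14
  [x^{5} \sin{\left(x y \right)}]:  3 A^{2} B + 2 A B = 10
  [x^{7} \cos{\left(x y \right)}]:  3 A^{2} B = 6
  [x \sin^{2}{\left(x y \right)} \cos{\left(x y \right)}]:  3 B^{3} = 24
  [x^{3} y \cos{\left(x y \right)}]:  \frac{A B}{3} = \frac{2}{3}
  [x^{4} \sin{\left(x y \right)} \cos{\left(x y \right)}]:  6 A B^{2} = 24
  [x^{6} y \cos{\left(x y \right)}]:  \frac{A^{2} B}{2} = 1
  [y \sin{\left(x y \right)} \cos{\left(x y \right)}]:  \frac{B^{2}}{3} = \frac{4}{3}
  [y \sin^{2}{\left(x y \right)} \cos{\left(x y \right)}]:  \frac{B^{3}}{2} = 4
  [x^{3} y \sin{\left(x y \right)} \cos{\left(x y \right)}]:  A B^{2} = 4
Solving: A = 1, B = 2.
Check against the point condition:
  u(1, 0) = 1  ⟹  A = 1  ✓
Hence u(x, y) = x^{3} + 2 \sin{\left(x y \right)}.

Answer: u(x, y) = x^{3} + 2 \sin{\left(x y \right)}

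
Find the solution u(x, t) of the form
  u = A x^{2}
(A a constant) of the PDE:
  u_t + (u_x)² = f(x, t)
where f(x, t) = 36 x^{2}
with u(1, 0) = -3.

Substitute the ansatz u = A x^{2} into the left-hand side.
Derivatives of the ansatz:
  u_t = 0
  u_x = 2 A x
Term by term:
  u_t = 0
  (u_x)² = 4 A^{2} x^{2}
So the left-hand side equals
  4 A^{2} x^{2}
This must equal f(x, t) = 36 x^{2} identically.
Matching coefficients of the independent functions:
  [x^{2}]:  4 A^{2} = 36
These equations allow (A) = (-3) or (3).
Impose the point condition(s):
  u(1, 0) = -3  ⟹  A = -3
Only A = -3 satisfies everything.
Hence u(x, t) = - 3 x^{2}.

Answer: u(x, t) = - 3 x^{2}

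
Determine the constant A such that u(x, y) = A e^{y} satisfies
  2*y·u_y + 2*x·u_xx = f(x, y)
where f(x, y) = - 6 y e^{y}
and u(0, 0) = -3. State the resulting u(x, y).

Answer: u(x, y) = - 3 e^{y}

Derivation:
Substitute the ansatz u = A e^{y} into the left-hand side.
Derivatives of the ansatz:
  u_y = A e^{y}
  u_xx = 0
Term by term:
  2*y·u_y = 2 A y e^{y}
  2*x·u_xx = 0
So the left-hand side equals
  2 A y e^{y}
This must equal f(x, y) = - 6 y e^{y} identically.
Matching coefficients of the independent functions:
  [y e^{y}]:  2 A = -6
Solving: A = -3.
Check against the point condition:
  u(0, 0) = -3  ⟹  A = -3  ✓
Hence u(x, y) = - 3 e^{y}.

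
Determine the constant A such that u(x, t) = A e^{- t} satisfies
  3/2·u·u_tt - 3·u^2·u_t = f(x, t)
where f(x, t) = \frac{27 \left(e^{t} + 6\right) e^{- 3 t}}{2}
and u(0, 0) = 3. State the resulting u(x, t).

Substitute the ansatz u = A e^{- t} into the left-hand side.
Derivatives of the ansatz:
  u_tt = A e^{- t}
  u_t = - A e^{- t}
Term by term:
  3/2·u·u_tt = \frac{3 A^{2} e^{- 2 t}}{2}
  -3·u^2·u_t = 3 A^{3} e^{- 3 t}
So the left-hand side equals
  3 A^{3} e^{- 3 t} + \frac{3 A^{2} e^{- 2 t}}{2}
This must equal f(x, t) identically; expanded, f = \frac{27 e^{- 2 t}}{2} + 81 e^{- 3 t}.
Matching coefficients of the independent functions:
  [e^{- 3 t}]:  3 A^{3} = 81
  [e^{- 2 t}]:  \frac{3 A^{2}}{2} = \frac{27}{2}
Solving: A = 3.
Check against the point condition:
  u(0, 0) = 3  ⟹  A = 3  ✓
Hence u(x, t) = 3 e^{- t}.

Answer: u(x, t) = 3 e^{- t}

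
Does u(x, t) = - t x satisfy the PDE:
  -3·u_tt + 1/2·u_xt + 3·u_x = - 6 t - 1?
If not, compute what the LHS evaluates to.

Answer: No, the LHS evaluates to - 3 t - \frac{1}{2}

Derivation:
Evaluate each term of the left-hand side for u = - t x.
Derivatives:
  u_tt = 0
  u_xt = -1
  u_x = - t
Terms:
  -3·u_tt = 0
  1/2·u_xt = - \frac{1}{2}
  3·u_x = - 3 t
Sum: LHS = - 3 t - \frac{1}{2}
Given right-hand side: - 6 t - 1. Difference LHS − RHS = 3 t + \frac{1}{2} ≠ 0, so u is not a solution.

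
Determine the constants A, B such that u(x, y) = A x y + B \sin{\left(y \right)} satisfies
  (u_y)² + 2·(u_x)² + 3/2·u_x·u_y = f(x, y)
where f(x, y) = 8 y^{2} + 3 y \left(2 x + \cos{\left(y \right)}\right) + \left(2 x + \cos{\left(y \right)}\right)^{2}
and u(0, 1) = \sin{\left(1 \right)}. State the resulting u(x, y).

Substitute the ansatz u = A x y + B \sin{\left(y \right)} into the left-hand side.
Derivatives of the ansatz:
  u_y = A x + B \cos{\left(y \right)}
  u_x = A y
Term by term:
  (u_y)² = A^{2} x^{2} + 2 A B x \cos{\left(y \right)} + B^{2} \cos^{2}{\left(y \right)}
  2·(u_x)² = 2 A^{2} y^{2}
  3/2·u_x·u_y = \frac{3 A^{2} x y}{2} + \frac{3 A B y \cos{\left(y \right)}}{2}
So the left-hand side equals
  A^{2} x^{2} + \frac{3 A^{2} x y}{2} + 2 A^{2} y^{2} + 2 A B x \cos{\left(y \right)} + \frac{3 A B y \cos{\left(y \right)}}{2} + B^{2} \cos^{2}{\left(y \right)}
This must equal f(x, y) identically; expanded, f = 4 x^{2} + 6 x y + 4 x \cos{\left(y \right)} + 8 y^{2} + 3 y \cos{\left(y \right)} + \cos^{2}{\left(y \right)}.
Matching coefficients of the independent functions:
  [x^{2}]:  A^{2} = 4
  [y^{2}]:  2 A^{2} = 8
  [x y]:  \frac{3 A^{2}}{2} = 6
  [x \cos{\left(y \right)}]:  2 A B = 4
  [y \cos{\left(y \right)}]:  \frac{3 A B}{2} = 3
  [\cos^{2}{\left(y \right)}]:  B^{2} = 1
These equations allow (A, B) = (-2, -1) or (2, 1).
Impose the point condition(s):
  u(0, 1) = \sin{\left(1 \right)}  ⟹  B \sin{\left(1 \right)} = \sin{\left(1 \right)}
Only A = 2, B = 1 satisfies everything.
Hence u(x, y) = 2 x y + \sin{\left(y \right)}.

Answer: u(x, y) = 2 x y + \sin{\left(y \right)}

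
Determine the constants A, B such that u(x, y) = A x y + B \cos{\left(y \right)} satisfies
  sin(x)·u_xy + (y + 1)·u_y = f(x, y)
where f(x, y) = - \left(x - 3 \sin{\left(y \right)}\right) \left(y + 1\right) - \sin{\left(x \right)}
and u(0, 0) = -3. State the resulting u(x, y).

Substitute the ansatz u = A x y + B \cos{\left(y \right)} into the left-hand side.
Derivatives of the ansatz:
  u_xy = A
  u_y = A x - B \sin{\left(y \right)}
Term by term:
  sin(x)·u_xy = A \sin{\left(x \right)}
  (y + 1)·u_y = A x y + A x - B y \sin{\left(y \right)} - B \sin{\left(y \right)}
So the left-hand side equals
  A x y + A x + A \sin{\left(x \right)} - B y \sin{\left(y \right)} - B \sin{\left(y \right)}
This must equal f(x, y) identically; expanded, f = - x y - x + 3 y \sin{\left(y \right)} - \sin{\left(x \right)} + 3 \sin{\left(y \right)}.
Matching coefficients of the independent functions:
  [x, x y, \sin{\left(x \right)}]:  A = -1
  [y \sin{\left(y \right)}, \sin{\left(y \right)}]:  - B = 3
Solving: A = -1, B = -3.
Check against the point condition:
  u(0, 0) = -3  ⟹  B = -3  ✓
Hence u(x, y) = - x y - 3 \cos{\left(y \right)}.

Answer: u(x, y) = - x y - 3 \cos{\left(y \right)}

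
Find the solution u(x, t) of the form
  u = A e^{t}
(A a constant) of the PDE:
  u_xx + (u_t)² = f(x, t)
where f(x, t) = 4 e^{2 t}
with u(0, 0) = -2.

Substitute the ansatz u = A e^{t} into the left-hand side.
Derivatives of the ansatz:
  u_xx = 0
  u_t = A e^{t}
Term by term:
  u_xx = 0
  (u_t)² = A^{2} e^{2 t}
So the left-hand side equals
  A^{2} e^{2 t}
This must equal f(x, t) = 4 e^{2 t} identically.
Matching coefficients of the independent functions:
  [e^{2 t}]:  A^{2} = 4
These equations allow (A) = (-2) or (2).
Impose the point condition(s):
  u(0, 0) = -2  ⟹  A = -2
Only A = -2 satisfies everything.
Hence u(x, t) = - 2 e^{t}.

Answer: u(x, t) = - 2 e^{t}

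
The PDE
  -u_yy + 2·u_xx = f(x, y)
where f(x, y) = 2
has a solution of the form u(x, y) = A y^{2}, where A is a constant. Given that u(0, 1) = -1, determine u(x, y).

Substitute the ansatz u = A y^{2} into the left-hand side.
Derivatives of the ansatz:
  u_yy = 2 A
  u_xx = 0
Term by term:
  -u_yy = - 2 A
  2·u_xx = 0
So the left-hand side equals
  - 2 A
This must equal f(x, y) = 2 identically.
Matching coefficients of the independent functions:
  [constant term]:  - 2 A = 2
Solving: A = -1.
Check against the point condition:
  u(0, 1) = -1  ⟹  A = -1  ✓
Hence u(x, y) = - y^{2}.

Answer: u(x, y) = - y^{2}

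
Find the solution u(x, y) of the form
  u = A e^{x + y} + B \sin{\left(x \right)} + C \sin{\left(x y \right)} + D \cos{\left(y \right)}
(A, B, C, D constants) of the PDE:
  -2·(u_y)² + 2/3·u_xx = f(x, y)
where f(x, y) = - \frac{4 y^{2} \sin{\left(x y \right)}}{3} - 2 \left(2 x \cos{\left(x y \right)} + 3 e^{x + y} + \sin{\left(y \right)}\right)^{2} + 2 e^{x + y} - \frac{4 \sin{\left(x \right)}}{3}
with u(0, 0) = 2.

Substitute the ansatz u = A e^{x + y} + B \sin{\left(x \right)} + C \sin{\left(x y \right)} + D \cos{\left(y \right)} into the left-hand side.
Derivatives of the ansatz:
  u_y = A e^{x} e^{y} + C x \cos{\left(x y \right)} - D \sin{\left(y \right)}
  u_xx = A e^{x} e^{y} - B \sin{\left(x \right)} - C y^{2} \sin{\left(x y \right)}
Term by term:
  -2·(u_y)² = - 2 A^{2} e^{2 x} e^{2 y} - 4 A C x e^{x} e^{y} \cos{\left(x y \right)} + 4 A D e^{x} e^{y} \sin{\left(y \right)} - 2 C^{2} x^{2} \cos^{2}{\left(x y \right)} + 4 C D x \sin{\left(y \right)} \cos{\left(x y \right)} - 2 D^{2} \sin^{2}{\left(y \right)}
  2/3·u_xx = \frac{2 A e^{x} e^{y}}{3} - \frac{2 B \sin{\left(x \right)}}{3} - \frac{2 C y^{2} \sin{\left(x y \right)}}{3}
So the left-hand side equals
  - 2 A^{2} e^{2 x} e^{2 y} - 4 A C x e^{x} e^{y} \cos{\left(x y \right)} + 4 A D e^{x} e^{y} \sin{\left(y \right)} + \frac{2 A e^{x} e^{y}}{3} - \frac{2 B \sin{\left(x \right)}}{3} - 2 C^{2} x^{2} \cos^{2}{\left(x y \right)} + 4 C D x \sin{\left(y \right)} \cos{\left(x y \right)} - \frac{2 C y^{2} \sin{\left(x y \right)}}{3} - 2 D^{2} \sin^{2}{\left(y \right)}
This must equal f(x, y) identically; expanded, f = - 8 x^{2} \cos^{2}{\left(x y \right)} - 24 x e^{x} e^{y} \cos{\left(x y \right)} - 8 x \sin{\left(y \right)} \cos{\left(x y \right)} - \frac{4 y^{2} \sin{\left(x y \right)}}{3} - 18 e^{2 x} e^{2 y} - 12 e^{x} e^{y} \sin{\left(y \right)} + 2 e^{x} e^{y} - \frac{4 \sin{\left(x \right)}}{3} - 2 \sin^{2}{\left(y \right)}.
Matching coefficients of the independent functions:
  [x^{2} \cos^{2}{\left(x y \right)}]:  - 2 C^{2} = -8
  [y^{2} \sin{\left(x y \right)}]:  - \frac{2 C}{3} = - \frac{4}{3}
  [e^{x} e^{y}]:  \frac{2 A}{3} = 2
  [e^{2 x} e^{2 y}]:  - 2 A^{2} = -18
  [x \sin{\left(y \right)} \cos{\left(x y \right)}]:  4 C D = -8
  [e^{x} e^{y} \sin{\left(y \right)}]:  4 A D = -12
  [x e^{x} e^{y} \cos{\left(x y \right)}]:  - 4 A C = -24
  [\sin{\left(x \right)}]:  - \frac{2 B}{3} = - \frac{4}{3}
  [\sin^{2}{\left(y \right)}]:  - 2 D^{2} = -2
Solving: A = 3, B = 2, C = 2, D = -1.
Check against the point condition:
  u(0, 0) = 2  ⟹  A + D = 2  ✓
Hence u(x, y) = 3 e^{x + y} + 2 \sin{\left(x \right)} + 2 \sin{\left(x y \right)} - \cos{\left(y \right)}.

Answer: u(x, y) = 3 e^{x + y} + 2 \sin{\left(x \right)} + 2 \sin{\left(x y \right)} - \cos{\left(y \right)}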